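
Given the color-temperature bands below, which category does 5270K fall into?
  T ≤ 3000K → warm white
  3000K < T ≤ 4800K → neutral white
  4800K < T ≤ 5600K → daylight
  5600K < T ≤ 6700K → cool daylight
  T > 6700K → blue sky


Temperature: 5270K
4800K < 5270K ≤ 5600K → daylight
Classification: daylight


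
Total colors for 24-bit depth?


Colors = 2^bits = 2^24
= 16,777,216 colors


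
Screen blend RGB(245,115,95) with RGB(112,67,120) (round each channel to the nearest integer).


Screen: C = 255 - (255-A)×(255-B)/255, rounded to nearest integer
R: 255 - (255-245)×(255-112)/255 = 255 - 1430/255 ≈ 255 - 5.608 = 249.392 → 249
G: 255 - (255-115)×(255-67)/255 = 255 - 26320/255 ≈ 255 - 103.216 = 151.784 → 152
B: 255 - (255-95)×(255-120)/255 = 255 - 21600/255 ≈ 255 - 84.706 = 170.294 → 170
= RGB(249, 152, 170)


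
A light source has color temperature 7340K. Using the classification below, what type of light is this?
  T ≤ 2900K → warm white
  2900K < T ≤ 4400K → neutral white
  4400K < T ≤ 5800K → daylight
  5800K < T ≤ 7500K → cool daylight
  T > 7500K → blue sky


Temperature: 7340K
5800K < 7340K ≤ 7500K → cool daylight
Classification: cool daylight


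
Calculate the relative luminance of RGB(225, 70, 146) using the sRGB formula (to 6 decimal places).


Linearize each channel (sRGB transfer function): c = v/255; c_lin = c/12.92 if c ≤ 0.04045, else ((c+0.055)/1.055)^2.4
  R: 225/255 ≈ 0.882353 > 0.04045 → ((0.882353+0.055)/1.055)^2.4 ≈ 0.752942
  G: 70/255 ≈ 0.274510 > 0.04045 → ((0.274510+0.055)/1.055)^2.4 ≈ 0.061246
  B: 146/255 ≈ 0.572549 > 0.04045 → ((0.572549+0.055)/1.055)^2.4 ≈ 0.287441
R_lin = 0.752942, G_lin = 0.061246, B_lin = 0.287441
L = 0.2126×R + 0.7152×G + 0.0722×B
L = 0.2126×0.752942 + 0.7152×0.061246 + 0.0722×0.287441
L ≈ 0.224632


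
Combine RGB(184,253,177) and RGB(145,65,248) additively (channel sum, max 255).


Additive: each channel = min(255, C₁+C₂)
R: 184+145 = 329 → 255
G: 253+65 = 318 → 255
B: 177+248 = 425 → 255
= RGB(255, 255, 255)


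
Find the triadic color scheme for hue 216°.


Triadic: equally spaced at 120° intervals
H1 = 216°
H2 = (216 + 120) mod 360 = 336°
H3 = (216 + 240) mod 360 = 96°
Triadic = 216°, 336°, 96°


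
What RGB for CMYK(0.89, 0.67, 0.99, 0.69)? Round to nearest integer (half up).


R = 255 × (1-C) × (1-K) = 255 × 0.11 × 0.31 = 8.6955 → 9
G = 255 × (1-M) × (1-K) = 255 × 0.33 × 0.31 = 26.0865 → 26
B = 255 × (1-Y) × (1-K) = 255 × 0.01 × 0.31 = 0.7905 → 1
= RGB(9, 26, 1)


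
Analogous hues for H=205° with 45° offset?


Base hue: 205°
Left analog: (205 - 45) mod 360 = 160°
Right analog: (205 + 45) mod 360 = 250°
Analogous hues = 160° and 250°


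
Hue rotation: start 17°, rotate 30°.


New hue = (H + rotation) mod 360
New hue = (17 + 30) mod 360
= 47 mod 360
= 47°


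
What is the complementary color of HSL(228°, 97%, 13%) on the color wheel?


Complement = opposite side of color wheel = hue + 180°
H' = (228 + 180) mod 360 = 48°
S and L unchanged.
= HSL(48°, 97%, 13%)


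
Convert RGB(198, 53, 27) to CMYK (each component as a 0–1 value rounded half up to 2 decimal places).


R'=198/255≈0.7765, G'=53/255≈0.2078, B'=27/255≈0.1059
K = 1 - max(R',G',B') = 1 - 198/255 = 57/255 = 0.22352… → 0.22
(1-R'-K)/(1-K) simplifies to (max-R)/max with max = 198:
C = (198-198)/198 = 0/198 = 0 → 0.00
M = (198-53)/198 = 145/198 = 0.73232… → 0.73
Y = (198-27)/198 = 171/198 = 0.86363… → 0.86
= CMYK(0.00, 0.73, 0.86, 0.22)


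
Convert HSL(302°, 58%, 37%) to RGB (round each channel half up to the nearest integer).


H=302°, S=0.58, L=0.37
C = (1-|2L-1|)×S = (1-|-0.26|)×0.58 = 0.4292
H' = H/60 = 302/60 ≈ 5.0333; X = C×(1-|H' mod 2 - 1|) ≈ 0.4149
m = L - C/2 = 0.37 - 0.2146 = 0.1554
Sector ⌊H'⌋ = 5 → (R',G',B') = (0.4292, 0.0, ≈0.4149)
RGB = ((R'+m)×255, (G'+m)×255, (B'+m)×255) = (149.073, 39.627, 145.4248)
Round half up → RGB(149, 40, 145)


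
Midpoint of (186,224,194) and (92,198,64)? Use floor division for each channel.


Midpoint: each channel = ⌊(C₁+C₂)/2⌋
R: ⌊(186+92)/2⌋ = 139
G: ⌊(224+198)/2⌋ = 211
B: ⌊(194+64)/2⌋ = 129
= RGB(139, 211, 129)


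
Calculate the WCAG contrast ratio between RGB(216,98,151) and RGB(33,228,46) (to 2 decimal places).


Linearize each sRGB channel c=v/255: c/12.92 if c ≤ 0.04045 else ((c+0.055)/1.055)^2.4
L = 0.2126×R_lin + 0.7152×G_lin + 0.0722×B_lin
Color 1 (216,98,151):
  R=216: 216/255≈0.8471 > 0.04045 → ((0.8471+0.055)/1.055)^2.4 ≈ 0.68669
  G=98: 98/255≈0.3843 > 0.04045 → ((0.3843+0.055)/1.055)^2.4 ≈ 0.12214
  B=151: 151/255≈0.5922 > 0.04045 → ((0.5922+0.055)/1.055)^2.4 ≈ 0.30947
  L1 = 0.2126×0.68669 + 0.7152×0.12214 + 0.0722×0.30947 ≈ 0.25569
Color 2 (33,228,46):
  R=33: 33/255≈0.1294 > 0.04045 → ((0.1294+0.055)/1.055)^2.4 ≈ 0.01521
  G=228: 228/255≈0.8941 > 0.04045 → ((0.8941+0.055)/1.055)^2.4 ≈ 0.77582
  B=46: 46/255≈0.1804 > 0.04045 → ((0.1804+0.055)/1.055)^2.4 ≈ 0.02732
  L2 = 0.2126×0.01521 + 0.7152×0.77582 + 0.0722×0.02732 ≈ 0.56007
Lighter = 0.56007, Darker = 0.25569
Ratio = (L_lighter + 0.05) / (L_darker + 0.05)
Ratio = (0.56007 + 0.05) / (0.25569 + 0.05) = 0.61007 / 0.30569 ≈ 1.9957
Ratio ≈ 2.00:1


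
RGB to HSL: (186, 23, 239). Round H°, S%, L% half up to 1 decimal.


Normalize: R'=186/255≈0.7294, G'=23/255≈0.0902, B'=239/255≈0.9373
Max=239/255, Min=23/255, Δ=Max-Min=216/255
L = (Max+Min)/2 = (239+23)/510 = 262/510 = 0.51372… → L = 51.4%
L > 0.5 → S = Δ/(2-Max-Min) = 216/(510-239-23) = 216/248 = 0.87096… → S = 87.1%
(the 1/255 factors cancel in S and H, so raw channel differences can be used)
Max is B' → H = 60 × ((R-G)/Δ + 4) = 60 × ((186-23)/216 + 4)
  163/216 + 4 = 0.7546… + 4 = 4.7546…
  H = 60 × 4.7546… = 285.277…° → H = 285.3°
= HSL(285.3°, 87.1%, 51.4%)


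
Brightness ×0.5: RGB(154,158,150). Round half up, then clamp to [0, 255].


Multiply each channel by 0.5, round half up, clamp to [0, 255]
R: 154×0.5 = 77
G: 158×0.5 = 79
B: 150×0.5 = 75
= RGB(77, 79, 75)


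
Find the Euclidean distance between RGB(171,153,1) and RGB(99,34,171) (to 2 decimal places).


d = √[(R₁-R₂)² + (G₁-G₂)² + (B₁-B₂)²]
d = √[(171-99)² + (153-34)² + (1-171)²]
d = √[5184 + 14161 + 28900]
d = √48245
d ≈ 219.65


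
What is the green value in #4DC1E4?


Color: #4DC1E4
R = 4D = 77
G = C1 = 193
B = E4 = 228
Green = 193


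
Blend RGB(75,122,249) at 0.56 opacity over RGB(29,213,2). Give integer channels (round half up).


C = α×F + (1-α)×B, with 1-α = 0.44
R: 0.56×75 + 0.44×29 = 42.00 + 12.76 = 54.76 → 55
G: 0.56×122 + 0.44×213 = 68.32 + 93.72 = 162.04 → 162
B: 0.56×249 + 0.44×2 = 139.44 + 0.88 = 140.32 → 140
= RGB(55, 162, 140)


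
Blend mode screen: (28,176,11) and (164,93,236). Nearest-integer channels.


Screen: C = 255 - (255-A)×(255-B)/255, rounded to nearest integer
R: 255 - (255-28)×(255-164)/255 = 255 - 20657/255 ≈ 255 - 81.008 = 173.992 → 174
G: 255 - (255-176)×(255-93)/255 = 255 - 12798/255 ≈ 255 - 50.188 = 204.812 → 205
B: 255 - (255-11)×(255-236)/255 = 255 - 4636/255 ≈ 255 - 18.180 = 236.820 → 237
= RGB(174, 205, 237)


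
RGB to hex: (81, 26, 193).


R = 81 → 51 (hex)
G = 26 → 1A (hex)
B = 193 → C1 (hex)
Hex = #511AC1


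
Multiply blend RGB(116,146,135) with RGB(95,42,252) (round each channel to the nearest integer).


Multiply: C = A×B/255, rounded to nearest integer
R: 116×95/255 = 11020/255 ≈ 43.216 → 43
G: 146×42/255 = 6132/255 ≈ 24.047 → 24
B: 135×252/255 = 34020/255 ≈ 133.412 → 133
= RGB(43, 24, 133)


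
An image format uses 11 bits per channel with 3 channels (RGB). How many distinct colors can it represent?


Total bits = 11 bits/channel × 3 channels = 33 bits
Distinct colors = 2^33
= 8,589,934,592 colors


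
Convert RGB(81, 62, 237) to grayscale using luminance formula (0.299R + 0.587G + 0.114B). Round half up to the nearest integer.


Gray = 0.299×R + 0.587×G + 0.114×B
Gray = 0.299×81 + 0.587×62 + 0.114×237
Gray = 24.219 + 36.394 + 27.018
Gray = 87.631 → round half up → 88
Gray = 88


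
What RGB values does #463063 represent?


46 → 70 (R)
30 → 48 (G)
63 → 99 (B)
= RGB(70, 48, 99)


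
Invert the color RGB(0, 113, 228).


Invert: (255-R, 255-G, 255-B)
R: 255-0 = 255
G: 255-113 = 142
B: 255-228 = 27
= RGB(255, 142, 27)


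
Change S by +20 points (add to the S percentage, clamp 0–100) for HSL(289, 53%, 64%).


Original S = 53%
Adjustment = +20 percentage points
New S = 53 + (20) = 73
Clamp to [0, 100] → 73
= HSL(289°, 73%, 64%)


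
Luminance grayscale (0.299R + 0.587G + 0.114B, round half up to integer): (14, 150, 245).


Gray = 0.299×R + 0.587×G + 0.114×B
Gray = 0.299×14 + 0.587×150 + 0.114×245
Gray = 4.186 + 88.050 + 27.930
Gray = 120.166 → round half up → 120
Gray = 120


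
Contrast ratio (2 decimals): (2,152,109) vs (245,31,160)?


Linearize each sRGB channel c=v/255: c/12.92 if c ≤ 0.04045 else ((c+0.055)/1.055)^2.4
L = 0.2126×R_lin + 0.7152×G_lin + 0.0722×B_lin
Color 1 (2,152,109):
  R=2: 2/255≈0.0078 ≤ 0.04045 → 0.0078/12.92 ≈ 0.00061
  G=152: 152/255≈0.5961 > 0.04045 → ((0.5961+0.055)/1.055)^2.4 ≈ 0.31399
  B=109: 109/255≈0.4275 > 0.04045 → ((0.4275+0.055)/1.055)^2.4 ≈ 0.15293
  L1 = 0.2126×0.00061 + 0.7152×0.31399 + 0.0722×0.15293 ≈ 0.23574
Color 2 (245,31,160):
  R=245: 245/255≈0.9608 > 0.04045 → ((0.9608+0.055)/1.055)^2.4 ≈ 0.91310
  G=31: 31/255≈0.1216 > 0.04045 → ((0.1216+0.055)/1.055)^2.4 ≈ 0.01370
  B=160: 160/255≈0.6275 > 0.04045 → ((0.6275+0.055)/1.055)^2.4 ≈ 0.35153
  L2 = 0.2126×0.91310 + 0.7152×0.01370 + 0.0722×0.35153 ≈ 0.22931
Lighter = 0.23574, Darker = 0.22931
Ratio = (L_lighter + 0.05) / (L_darker + 0.05)
Ratio = (0.23574 + 0.05) / (0.22931 + 0.05) = 0.28574 / 0.27931 ≈ 1.0230
Ratio ≈ 1.02:1


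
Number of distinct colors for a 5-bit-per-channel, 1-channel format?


Total bits = 5 bits/channel × 1 channels = 5 bits
Distinct colors = 2^5
= 32 colors


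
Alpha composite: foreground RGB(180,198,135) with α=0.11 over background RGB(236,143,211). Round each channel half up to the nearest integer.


C = α×F + (1-α)×B, with 1-α = 0.89
R: 0.11×180 + 0.89×236 = 19.80 + 210.04 = 229.84 → 230
G: 0.11×198 + 0.89×143 = 21.78 + 127.27 = 149.05 → 149
B: 0.11×135 + 0.89×211 = 14.85 + 187.79 = 202.64 → 203
= RGB(230, 149, 203)


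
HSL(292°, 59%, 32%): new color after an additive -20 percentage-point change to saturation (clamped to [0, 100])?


Original S = 59%
Adjustment = -20 percentage points
New S = 59 + (-20) = 39
Clamp to [0, 100] → 39
= HSL(292°, 39%, 32%)


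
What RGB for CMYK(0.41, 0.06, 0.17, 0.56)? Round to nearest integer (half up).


R = 255 × (1-C) × (1-K) = 255 × 0.59 × 0.44 = 66.198 → 66
G = 255 × (1-M) × (1-K) = 255 × 0.94 × 0.44 = 105.468 → 105
B = 255 × (1-Y) × (1-K) = 255 × 0.83 × 0.44 = 93.126 → 93
= RGB(66, 105, 93)


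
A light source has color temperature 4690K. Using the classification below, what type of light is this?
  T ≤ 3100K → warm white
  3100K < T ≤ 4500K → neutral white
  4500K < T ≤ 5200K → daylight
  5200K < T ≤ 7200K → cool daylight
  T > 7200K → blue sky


Temperature: 4690K
4500K < 4690K ≤ 5200K → daylight
Classification: daylight


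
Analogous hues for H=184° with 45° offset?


Base hue: 184°
Left analog: (184 - 45) mod 360 = 139°
Right analog: (184 + 45) mod 360 = 229°
Analogous hues = 139° and 229°


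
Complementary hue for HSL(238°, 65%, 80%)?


Complement = opposite side of color wheel = hue + 180°
H' = (238 + 180) mod 360 = 58°
S and L unchanged.
= HSL(58°, 65%, 80%)


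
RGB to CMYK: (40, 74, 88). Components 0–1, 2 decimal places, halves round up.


R'=40/255≈0.1569, G'=74/255≈0.2902, B'=88/255≈0.3451
K = 1 - max(R',G',B') = 1 - 88/255 = 167/255 = 0.65490… → 0.65
(1-R'-K)/(1-K) simplifies to (max-R)/max with max = 88:
C = (88-40)/88 = 48/88 = 0.54545… → 0.55
M = (88-74)/88 = 14/88 = 0.15909… → 0.16
Y = (88-88)/88 = 0/88 = 0 → 0.00
= CMYK(0.55, 0.16, 0.00, 0.65)


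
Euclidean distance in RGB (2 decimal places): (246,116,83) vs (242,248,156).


d = √[(R₁-R₂)² + (G₁-G₂)² + (B₁-B₂)²]
d = √[(246-242)² + (116-248)² + (83-156)²]
d = √[16 + 17424 + 5329]
d = √22769
d ≈ 150.89


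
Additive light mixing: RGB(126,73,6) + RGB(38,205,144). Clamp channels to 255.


Additive: each channel = min(255, C₁+C₂)
R: 126+38 = 164 → 164
G: 73+205 = 278 → 255
B: 6+144 = 150 → 150
= RGB(164, 255, 150)


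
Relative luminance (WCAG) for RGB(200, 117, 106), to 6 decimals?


Linearize each channel (sRGB transfer function): c = v/255; c_lin = c/12.92 if c ≤ 0.04045, else ((c+0.055)/1.055)^2.4
  R: 200/255 ≈ 0.784314 > 0.04045 → ((0.784314+0.055)/1.055)^2.4 ≈ 0.577580
  G: 117/255 ≈ 0.458824 > 0.04045 → ((0.458824+0.055)/1.055)^2.4 ≈ 0.177888
  B: 106/255 ≈ 0.415686 > 0.04045 → ((0.415686+0.055)/1.055)^2.4 ≈ 0.144128
R_lin = 0.577580, G_lin = 0.177888, B_lin = 0.144128
L = 0.2126×R + 0.7152×G + 0.0722×B
L = 0.2126×0.577580 + 0.7152×0.177888 + 0.0722×0.144128
L ≈ 0.260425


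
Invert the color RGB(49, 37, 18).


Invert: (255-R, 255-G, 255-B)
R: 255-49 = 206
G: 255-37 = 218
B: 255-18 = 237
= RGB(206, 218, 237)


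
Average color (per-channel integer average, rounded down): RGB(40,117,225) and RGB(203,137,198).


Midpoint: each channel = ⌊(C₁+C₂)/2⌋
R: ⌊(40+203)/2⌋ = 121
G: ⌊(117+137)/2⌋ = 127
B: ⌊(225+198)/2⌋ = 211
= RGB(121, 127, 211)


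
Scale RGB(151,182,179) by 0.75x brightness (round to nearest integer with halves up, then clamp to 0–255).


Multiply each channel by 0.75, round half up, clamp to [0, 255]
R: 151×0.75 = 113.25 → round → 113
G: 182×0.75 = 136.5 → round → 137
B: 179×0.75 = 134.25 → round → 134
= RGB(113, 137, 134)


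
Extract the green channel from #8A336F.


Color: #8A336F
R = 8A = 138
G = 33 = 51
B = 6F = 111
Green = 51


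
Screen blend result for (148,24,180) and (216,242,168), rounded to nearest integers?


Screen: C = 255 - (255-A)×(255-B)/255, rounded to nearest integer
R: 255 - (255-148)×(255-216)/255 = 255 - 4173/255 ≈ 255 - 16.365 = 238.635 → 239
G: 255 - (255-24)×(255-242)/255 = 255 - 3003/255 ≈ 255 - 11.776 = 243.224 → 243
B: 255 - (255-180)×(255-168)/255 = 255 - 6525/255 ≈ 255 - 25.588 = 229.412 → 229
= RGB(239, 243, 229)


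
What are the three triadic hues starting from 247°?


Triadic: equally spaced at 120° intervals
H1 = 247°
H2 = (247 + 120) mod 360 = 7°
H3 = (247 + 240) mod 360 = 127°
Triadic = 247°, 7°, 127°


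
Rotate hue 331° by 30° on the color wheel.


New hue = (H + rotation) mod 360
New hue = (331 + 30) mod 360
= 361 mod 360
= 1°


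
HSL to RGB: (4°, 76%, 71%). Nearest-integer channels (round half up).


H=4°, S=0.76, L=0.71
C = (1-|2L-1|)×S = (1-|0.42|)×0.76 = 0.4408
H' = H/60 = 4/60 ≈ 0.0667; X = C×(1-|H' mod 2 - 1|) ≈ 0.0294
m = L - C/2 = 0.71 - 0.2204 = 0.4896
Sector ⌊H'⌋ = 0 → (R',G',B') = (0.4408, ≈0.0294, 0.0)
RGB = ((R'+m)×255, (G'+m)×255, (B'+m)×255) = (237.252, 132.3416, 124.848)
Round half up → RGB(237, 132, 125)


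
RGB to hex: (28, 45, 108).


R = 28 → 1C (hex)
G = 45 → 2D (hex)
B = 108 → 6C (hex)
Hex = #1C2D6C


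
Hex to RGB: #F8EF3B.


F8 → 248 (R)
EF → 239 (G)
3B → 59 (B)
= RGB(248, 239, 59)


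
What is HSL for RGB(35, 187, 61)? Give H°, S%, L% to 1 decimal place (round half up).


Normalize: R'=35/255≈0.1373, G'=187/255≈0.7333, B'=61/255≈0.2392
Max=187/255, Min=35/255, Δ=Max-Min=152/255
L = (Max+Min)/2 = (187+35)/510 = 222/510 = 0.43529… → L = 43.5%
L ≤ 0.5 → S = Δ/(Max+Min) = 152/(187+35) = 152/222 = 0.68468… → S = 68.5%
(the 1/255 factors cancel in S and H, so raw channel differences can be used)
Max is G' → H = 60 × ((B-R)/Δ + 2) = 60 × ((61-35)/152 + 2)
  26/152 + 2 = 0.1710… + 2 = 2.1710…
  H = 60 × 2.1710… = 130.263…° → H = 130.3°
= HSL(130.3°, 68.5%, 43.5%)


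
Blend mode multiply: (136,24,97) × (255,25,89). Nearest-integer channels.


Multiply: C = A×B/255, rounded to nearest integer
R: 136×255/255 = 34680/255 ≈ 136.000 → 136
G: 24×25/255 = 600/255 ≈ 2.353 → 2
B: 97×89/255 = 8633/255 ≈ 33.855 → 34
= RGB(136, 2, 34)


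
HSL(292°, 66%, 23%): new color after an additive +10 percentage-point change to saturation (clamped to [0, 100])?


Original S = 66%
Adjustment = +10 percentage points
New S = 66 + (10) = 76
Clamp to [0, 100] → 76
= HSL(292°, 76%, 23%)


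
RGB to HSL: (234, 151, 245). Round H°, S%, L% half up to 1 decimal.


Normalize: R'=234/255≈0.9176, G'=151/255≈0.5922, B'=245/255≈0.9608
Max=245/255, Min=151/255, Δ=Max-Min=94/255
L = (Max+Min)/2 = (245+151)/510 = 396/510 = 0.77647… → L = 77.6%
L > 0.5 → S = Δ/(2-Max-Min) = 94/(510-245-151) = 94/114 = 0.82456… → S = 82.5%
(the 1/255 factors cancel in S and H, so raw channel differences can be used)
Max is B' → H = 60 × ((R-G)/Δ + 4) = 60 × ((234-151)/94 + 4)
  83/94 + 4 = 0.8829… + 4 = 4.8829…
  H = 60 × 4.8829… = 292.978…° → H = 293.0°
= HSL(293.0°, 82.5%, 77.6%)


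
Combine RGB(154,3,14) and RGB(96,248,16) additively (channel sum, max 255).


Additive: each channel = min(255, C₁+C₂)
R: 154+96 = 250 → 250
G: 3+248 = 251 → 251
B: 14+16 = 30 → 30
= RGB(250, 251, 30)


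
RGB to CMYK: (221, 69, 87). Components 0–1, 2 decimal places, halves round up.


R'=221/255≈0.8667, G'=69/255≈0.2706, B'=87/255≈0.3412
K = 1 - max(R',G',B') = 1 - 221/255 = 34/255 = 0.13333… → 0.13
(1-R'-K)/(1-K) simplifies to (max-R)/max with max = 221:
C = (221-221)/221 = 0/221 = 0 → 0.00
M = (221-69)/221 = 152/221 = 0.68778… → 0.69
Y = (221-87)/221 = 134/221 = 0.60633… → 0.61
= CMYK(0.00, 0.69, 0.61, 0.13)


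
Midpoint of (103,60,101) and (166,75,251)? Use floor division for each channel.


Midpoint: each channel = ⌊(C₁+C₂)/2⌋
R: ⌊(103+166)/2⌋ = 134
G: ⌊(60+75)/2⌋ = 67
B: ⌊(101+251)/2⌋ = 176
= RGB(134, 67, 176)


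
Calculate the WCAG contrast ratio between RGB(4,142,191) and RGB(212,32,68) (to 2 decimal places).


Linearize each sRGB channel c=v/255: c/12.92 if c ≤ 0.04045 else ((c+0.055)/1.055)^2.4
L = 0.2126×R_lin + 0.7152×G_lin + 0.0722×B_lin
Color 1 (4,142,191):
  R=4: 4/255≈0.0157 ≤ 0.04045 → 0.0157/12.92 ≈ 0.00121
  G=142: 142/255≈0.5569 > 0.04045 → ((0.5569+0.055)/1.055)^2.4 ≈ 0.27050
  B=191: 191/255≈0.7490 > 0.04045 → ((0.7490+0.055)/1.055)^2.4 ≈ 0.52100
  L1 = 0.2126×0.00121 + 0.7152×0.27050 + 0.0722×0.52100 ≈ 0.23133
Color 2 (212,32,68):
  R=212: 212/255≈0.8314 > 0.04045 → ((0.8314+0.055)/1.055)^2.4 ≈ 0.65837
  G=32: 32/255≈0.1255 > 0.04045 → ((0.1255+0.055)/1.055)^2.4 ≈ 0.01444
  B=68: 68/255≈0.2667 > 0.04045 → ((0.2667+0.055)/1.055)^2.4 ≈ 0.05781
  L2 = 0.2126×0.65837 + 0.7152×0.01444 + 0.0722×0.05781 ≈ 0.15447
Lighter = 0.23133, Darker = 0.15447
Ratio = (L_lighter + 0.05) / (L_darker + 0.05)
Ratio = (0.23133 + 0.05) / (0.15447 + 0.05) = 0.28133 / 0.20447 ≈ 1.3759
Ratio ≈ 1.38:1


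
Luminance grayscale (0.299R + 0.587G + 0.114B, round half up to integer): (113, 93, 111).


Gray = 0.299×R + 0.587×G + 0.114×B
Gray = 0.299×113 + 0.587×93 + 0.114×111
Gray = 33.787 + 54.591 + 12.654
Gray = 101.032 → round half up → 101
Gray = 101


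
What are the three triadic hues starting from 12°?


Triadic: equally spaced at 120° intervals
H1 = 12°
H2 = (12 + 120) mod 360 = 132°
H3 = (12 + 240) mod 360 = 252°
Triadic = 12°, 132°, 252°


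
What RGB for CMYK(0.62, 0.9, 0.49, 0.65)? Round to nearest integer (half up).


R = 255 × (1-C) × (1-K) = 255 × 0.38 × 0.35 = 33.915 → 34
G = 255 × (1-M) × (1-K) = 255 × 0.10 × 0.35 = 8.925 → 9
B = 255 × (1-Y) × (1-K) = 255 × 0.51 × 0.35 = 45.5175 → 46
= RGB(34, 9, 46)


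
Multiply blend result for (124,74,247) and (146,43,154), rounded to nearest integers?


Multiply: C = A×B/255, rounded to nearest integer
R: 124×146/255 = 18104/255 ≈ 70.996 → 71
G: 74×43/255 = 3182/255 ≈ 12.478 → 12
B: 247×154/255 = 38038/255 ≈ 149.169 → 149
= RGB(71, 12, 149)


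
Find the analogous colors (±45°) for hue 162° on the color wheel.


Base hue: 162°
Left analog: (162 - 45) mod 360 = 117°
Right analog: (162 + 45) mod 360 = 207°
Analogous hues = 117° and 207°


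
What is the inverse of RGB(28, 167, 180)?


Invert: (255-R, 255-G, 255-B)
R: 255-28 = 227
G: 255-167 = 88
B: 255-180 = 75
= RGB(227, 88, 75)


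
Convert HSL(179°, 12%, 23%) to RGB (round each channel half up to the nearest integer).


H=179°, S=0.12, L=0.23
C = (1-|2L-1|)×S = (1-|-0.54|)×0.12 = 0.0552
H' = H/60 = 179/60 ≈ 2.9833; X = C×(1-|H' mod 2 - 1|) = 0.05428
m = L - C/2 = 0.23 - 0.0276 = 0.2024
Sector ⌊H'⌋ = 2 → (R',G',B') = (0.0, 0.0552, 0.05428)
RGB = ((R'+m)×255, (G'+m)×255, (B'+m)×255) = (51.612, 65.688, 65.4534)
Round half up → RGB(52, 66, 65)


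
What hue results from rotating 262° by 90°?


New hue = (H + rotation) mod 360
New hue = (262 + 90) mod 360
= 352 mod 360
= 352°


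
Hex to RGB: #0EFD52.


0E → 14 (R)
FD → 253 (G)
52 → 82 (B)
= RGB(14, 253, 82)


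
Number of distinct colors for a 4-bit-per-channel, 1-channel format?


Total bits = 4 bits/channel × 1 channels = 4 bits
Distinct colors = 2^4
= 16 colors


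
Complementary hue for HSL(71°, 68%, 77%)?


Complement = opposite side of color wheel = hue + 180°
H' = (71 + 180) mod 360 = 251°
S and L unchanged.
= HSL(251°, 68%, 77%)


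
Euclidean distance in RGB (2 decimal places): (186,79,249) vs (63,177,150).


d = √[(R₁-R₂)² + (G₁-G₂)² + (B₁-B₂)²]
d = √[(186-63)² + (79-177)² + (249-150)²]
d = √[15129 + 9604 + 9801]
d = √34534
d ≈ 185.83


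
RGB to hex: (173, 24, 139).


R = 173 → AD (hex)
G = 24 → 18 (hex)
B = 139 → 8B (hex)
Hex = #AD188B


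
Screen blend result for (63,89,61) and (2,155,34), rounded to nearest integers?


Screen: C = 255 - (255-A)×(255-B)/255, rounded to nearest integer
R: 255 - (255-63)×(255-2)/255 = 255 - 48576/255 ≈ 255 - 190.494 = 64.506 → 65
G: 255 - (255-89)×(255-155)/255 = 255 - 16600/255 ≈ 255 - 65.098 = 189.902 → 190
B: 255 - (255-61)×(255-34)/255 = 255 - 42874/255 ≈ 255 - 168.133 = 86.867 → 87
= RGB(65, 190, 87)


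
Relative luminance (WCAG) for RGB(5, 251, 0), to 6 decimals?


Linearize each channel (sRGB transfer function): c = v/255; c_lin = c/12.92 if c ≤ 0.04045, else ((c+0.055)/1.055)^2.4
  R: 5/255 ≈ 0.019608 ≤ 0.04045 → 0.019608/12.92 ≈ 0.001518
  G: 251/255 ≈ 0.984314 > 0.04045 → ((0.984314+0.055)/1.055)^2.4 ≈ 0.964686
  B: 0/255 ≈ 0.000000 ≤ 0.04045 → 0.000000/12.92 ≈ 0.000000
R_lin = 0.001518, G_lin = 0.964686, B_lin = 0.000000
L = 0.2126×R + 0.7152×G + 0.0722×B
L = 0.2126×0.001518 + 0.7152×0.964686 + 0.0722×0.000000
L ≈ 0.690266


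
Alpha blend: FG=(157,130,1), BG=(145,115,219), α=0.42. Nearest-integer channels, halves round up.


C = α×F + (1-α)×B, with 1-α = 0.58
R: 0.42×157 + 0.58×145 = 65.94 + 84.10 = 150.04 → 150
G: 0.42×130 + 0.58×115 = 54.60 + 66.70 = 121.30 → 121
B: 0.42×1 + 0.58×219 = 0.42 + 127.02 = 127.44 → 127
= RGB(150, 121, 127)


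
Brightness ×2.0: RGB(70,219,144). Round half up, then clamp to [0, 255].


Multiply each channel by 2.0, round half up, clamp to [0, 255]
R: 70×2.0 = 140
G: 219×2.0 = 438 → clamp → 255
B: 144×2.0 = 288 → clamp → 255
= RGB(140, 255, 255)


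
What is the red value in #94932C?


Color: #94932C
R = 94 = 148
G = 93 = 147
B = 2C = 44
Red = 148


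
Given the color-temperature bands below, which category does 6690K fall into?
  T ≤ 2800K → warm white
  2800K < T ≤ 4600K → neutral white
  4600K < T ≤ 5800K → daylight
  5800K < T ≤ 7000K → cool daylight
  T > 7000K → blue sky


Temperature: 6690K
5800K < 6690K ≤ 7000K → cool daylight
Classification: cool daylight


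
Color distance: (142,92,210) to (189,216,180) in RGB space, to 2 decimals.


d = √[(R₁-R₂)² + (G₁-G₂)² + (B₁-B₂)²]
d = √[(142-189)² + (92-216)² + (210-180)²]
d = √[2209 + 15376 + 900]
d = √18485
d ≈ 135.96


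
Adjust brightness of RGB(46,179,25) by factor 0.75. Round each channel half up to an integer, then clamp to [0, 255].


Multiply each channel by 0.75, round half up, clamp to [0, 255]
R: 46×0.75 = 34.5 → round → 35
G: 179×0.75 = 134.25 → round → 134
B: 25×0.75 = 18.75 → round → 19
= RGB(35, 134, 19)


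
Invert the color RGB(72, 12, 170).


Invert: (255-R, 255-G, 255-B)
R: 255-72 = 183
G: 255-12 = 243
B: 255-170 = 85
= RGB(183, 243, 85)


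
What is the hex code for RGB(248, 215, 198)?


R = 248 → F8 (hex)
G = 215 → D7 (hex)
B = 198 → C6 (hex)
Hex = #F8D7C6


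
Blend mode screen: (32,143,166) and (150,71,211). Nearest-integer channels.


Screen: C = 255 - (255-A)×(255-B)/255, rounded to nearest integer
R: 255 - (255-32)×(255-150)/255 = 255 - 23415/255 ≈ 255 - 91.824 = 163.176 → 163
G: 255 - (255-143)×(255-71)/255 = 255 - 20608/255 ≈ 255 - 80.816 = 174.184 → 174
B: 255 - (255-166)×(255-211)/255 = 255 - 3916/255 ≈ 255 - 15.357 = 239.643 → 240
= RGB(163, 174, 240)


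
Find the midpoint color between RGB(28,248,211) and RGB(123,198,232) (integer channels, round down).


Midpoint: each channel = ⌊(C₁+C₂)/2⌋
R: ⌊(28+123)/2⌋ = 75
G: ⌊(248+198)/2⌋ = 223
B: ⌊(211+232)/2⌋ = 221
= RGB(75, 223, 221)


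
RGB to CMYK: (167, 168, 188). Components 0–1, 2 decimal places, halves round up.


R'=167/255≈0.6549, G'=168/255≈0.6588, B'=188/255≈0.7373
K = 1 - max(R',G',B') = 1 - 188/255 = 67/255 = 0.26274… → 0.26
(1-R'-K)/(1-K) simplifies to (max-R)/max with max = 188:
C = (188-167)/188 = 21/188 = 0.11170… → 0.11
M = (188-168)/188 = 20/188 = 0.10638… → 0.11
Y = (188-188)/188 = 0/188 = 0 → 0.00
= CMYK(0.11, 0.11, 0.00, 0.26)


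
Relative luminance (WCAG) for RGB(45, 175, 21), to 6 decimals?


Linearize each channel (sRGB transfer function): c = v/255; c_lin = c/12.92 if c ≤ 0.04045, else ((c+0.055)/1.055)^2.4
  R: 45/255 ≈ 0.176471 > 0.04045 → ((0.176471+0.055)/1.055)^2.4 ≈ 0.026241
  G: 175/255 ≈ 0.686275 > 0.04045 → ((0.686275+0.055)/1.055)^2.4 ≈ 0.428690
  B: 21/255 ≈ 0.082353 > 0.04045 → ((0.082353+0.055)/1.055)^2.4 ≈ 0.007499
R_lin = 0.026241, G_lin = 0.428690, B_lin = 0.007499
L = 0.2126×R + 0.7152×G + 0.0722×B
L = 0.2126×0.026241 + 0.7152×0.428690 + 0.0722×0.007499
L ≈ 0.312720


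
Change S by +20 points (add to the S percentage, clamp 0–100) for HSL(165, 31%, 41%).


Original S = 31%
Adjustment = +20 percentage points
New S = 31 + (20) = 51
Clamp to [0, 100] → 51
= HSL(165°, 51%, 41%)


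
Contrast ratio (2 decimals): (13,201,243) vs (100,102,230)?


Linearize each sRGB channel c=v/255: c/12.92 if c ≤ 0.04045 else ((c+0.055)/1.055)^2.4
L = 0.2126×R_lin + 0.7152×G_lin + 0.0722×B_lin
Color 1 (13,201,243):
  R=13: 13/255≈0.0510 > 0.04045 → ((0.0510+0.055)/1.055)^2.4 ≈ 0.00402
  G=201: 201/255≈0.7882 > 0.04045 → ((0.7882+0.055)/1.055)^2.4 ≈ 0.58408
  B=243: 243/255≈0.9529 > 0.04045 → ((0.9529+0.055)/1.055)^2.4 ≈ 0.89627
  L1 = 0.2126×0.00402 + 0.7152×0.58408 + 0.0722×0.89627 ≈ 0.48330
Color 2 (100,102,230):
  R=100: 100/255≈0.3922 > 0.04045 → ((0.3922+0.055)/1.055)^2.4 ≈ 0.12744
  G=102: 102/255≈0.4000 > 0.04045 → ((0.4000+0.055)/1.055)^2.4 ≈ 0.13287
  B=230: 230/255≈0.9020 > 0.04045 → ((0.9020+0.055)/1.055)^2.4 ≈ 0.79130
  L2 = 0.2126×0.12744 + 0.7152×0.13287 + 0.0722×0.79130 ≈ 0.17925
Lighter = 0.48330, Darker = 0.17925
Ratio = (L_lighter + 0.05) / (L_darker + 0.05)
Ratio = (0.48330 + 0.05) / (0.17925 + 0.05) = 0.53330 / 0.22925 ≈ 2.3263
Ratio ≈ 2.33:1


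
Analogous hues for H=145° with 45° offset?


Base hue: 145°
Left analog: (145 - 45) mod 360 = 100°
Right analog: (145 + 45) mod 360 = 190°
Analogous hues = 100° and 190°


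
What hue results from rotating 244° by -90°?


New hue = (H + rotation) mod 360
New hue = (244 -90) mod 360
= 154 mod 360
= 154°


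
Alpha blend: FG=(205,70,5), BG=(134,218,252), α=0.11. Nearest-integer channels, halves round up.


C = α×F + (1-α)×B, with 1-α = 0.89
R: 0.11×205 + 0.89×134 = 22.55 + 119.26 = 141.81 → 142
G: 0.11×70 + 0.89×218 = 7.70 + 194.02 = 201.72 → 202
B: 0.11×5 + 0.89×252 = 0.55 + 224.28 = 224.83 → 225
= RGB(142, 202, 225)


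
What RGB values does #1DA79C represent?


1D → 29 (R)
A7 → 167 (G)
9C → 156 (B)
= RGB(29, 167, 156)


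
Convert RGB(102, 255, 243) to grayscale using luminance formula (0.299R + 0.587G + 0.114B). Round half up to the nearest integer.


Gray = 0.299×R + 0.587×G + 0.114×B
Gray = 0.299×102 + 0.587×255 + 0.114×243
Gray = 30.498 + 149.685 + 27.702
Gray = 207.885 → round half up → 208
Gray = 208


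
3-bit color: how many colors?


Colors = 2^bits = 2^3
= 8 colors


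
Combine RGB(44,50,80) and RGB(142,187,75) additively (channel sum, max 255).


Additive: each channel = min(255, C₁+C₂)
R: 44+142 = 186 → 186
G: 50+187 = 237 → 237
B: 80+75 = 155 → 155
= RGB(186, 237, 155)


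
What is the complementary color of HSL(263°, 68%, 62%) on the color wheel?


Complement = opposite side of color wheel = hue + 180°
H' = (263 + 180) mod 360 = 83°
S and L unchanged.
= HSL(83°, 68%, 62%)


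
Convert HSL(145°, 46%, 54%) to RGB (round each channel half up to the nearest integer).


H=145°, S=0.46, L=0.54
C = (1-|2L-1|)×S = (1-|0.08|)×0.46 = 0.4232
H' = H/60 = 145/60 ≈ 2.4167; X = C×(1-|H' mod 2 - 1|) ≈ 0.1763
m = L - C/2 = 0.54 - 0.2116 = 0.3284
Sector ⌊H'⌋ = 2 → (R',G',B') = (0.0, 0.4232, ≈0.1763)
RGB = ((R'+m)×255, (G'+m)×255, (B'+m)×255) = (83.742, 191.658, 128.707)
Round half up → RGB(84, 192, 129)


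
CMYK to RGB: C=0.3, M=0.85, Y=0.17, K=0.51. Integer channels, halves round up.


R = 255 × (1-C) × (1-K) = 255 × 0.70 × 0.49 = 87.465 → 87
G = 255 × (1-M) × (1-K) = 255 × 0.15 × 0.49 = 18.7425 → 19
B = 255 × (1-Y) × (1-K) = 255 × 0.83 × 0.49 = 103.7085 → 104
= RGB(87, 19, 104)


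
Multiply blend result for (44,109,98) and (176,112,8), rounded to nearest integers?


Multiply: C = A×B/255, rounded to nearest integer
R: 44×176/255 = 7744/255 ≈ 30.369 → 30
G: 109×112/255 = 12208/255 ≈ 47.875 → 48
B: 98×8/255 = 784/255 ≈ 3.075 → 3
= RGB(30, 48, 3)


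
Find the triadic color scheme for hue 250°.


Triadic: equally spaced at 120° intervals
H1 = 250°
H2 = (250 + 120) mod 360 = 10°
H3 = (250 + 240) mod 360 = 130°
Triadic = 250°, 10°, 130°


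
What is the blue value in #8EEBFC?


Color: #8EEBFC
R = 8E = 142
G = EB = 235
B = FC = 252
Blue = 252


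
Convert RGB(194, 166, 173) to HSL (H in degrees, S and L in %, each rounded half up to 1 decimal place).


Normalize: R'=194/255≈0.7608, G'=166/255≈0.6510, B'=173/255≈0.6784
Max=194/255, Min=166/255, Δ=Max-Min=28/255
L = (Max+Min)/2 = (194+166)/510 = 360/510 = 0.70588… → L = 70.6%
L > 0.5 → S = Δ/(2-Max-Min) = 28/(510-194-166) = 28/150 = 0.18666… → S = 18.7%
(the 1/255 factors cancel in S and H, so raw channel differences can be used)
Max is R' → H = 60 × (((G-B)/Δ) mod 6) = 60 × (((166-173)/28) mod 6)
  (-7)/28 = -0.25; negative, so add 6 → 5.75
  H = 60 × 5.75 = 345° → H = 345.0°
= HSL(345.0°, 18.7%, 70.6%)


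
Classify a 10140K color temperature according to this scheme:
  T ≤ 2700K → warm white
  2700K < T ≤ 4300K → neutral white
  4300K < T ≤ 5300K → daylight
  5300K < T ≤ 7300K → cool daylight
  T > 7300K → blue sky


Temperature: 10140K
10140K > 7300K → blue sky
Classification: blue sky


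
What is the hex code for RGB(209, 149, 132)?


R = 209 → D1 (hex)
G = 149 → 95 (hex)
B = 132 → 84 (hex)
Hex = #D19584


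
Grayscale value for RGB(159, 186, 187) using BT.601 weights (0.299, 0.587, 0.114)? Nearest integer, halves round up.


Gray = 0.299×R + 0.587×G + 0.114×B
Gray = 0.299×159 + 0.587×186 + 0.114×187
Gray = 47.541 + 109.182 + 21.318
Gray = 178.041 → round half up → 178
Gray = 178


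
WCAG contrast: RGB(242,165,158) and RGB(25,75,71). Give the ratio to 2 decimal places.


Linearize each sRGB channel c=v/255: c/12.92 if c ≤ 0.04045 else ((c+0.055)/1.055)^2.4
L = 0.2126×R_lin + 0.7152×G_lin + 0.0722×B_lin
Color 1 (242,165,158):
  R=242: 242/255≈0.9490 > 0.04045 → ((0.9490+0.055)/1.055)^2.4 ≈ 0.88792
  G=165: 165/255≈0.6471 > 0.04045 → ((0.6471+0.055)/1.055)^2.4 ≈ 0.37626
  B=158: 158/255≈0.6196 > 0.04045 → ((0.6196+0.055)/1.055)^2.4 ≈ 0.34191
  L1 = 0.2126×0.88792 + 0.7152×0.37626 + 0.0722×0.34191 ≈ 0.48256
Color 2 (25,75,71):
  R=25: 25/255≈0.0980 > 0.04045 → ((0.0980+0.055)/1.055)^2.4 ≈ 0.00972
  G=75: 75/255≈0.2941 > 0.04045 → ((0.2941+0.055)/1.055)^2.4 ≈ 0.07036
  B=71: 71/255≈0.2784 > 0.04045 → ((0.2784+0.055)/1.055)^2.4 ≈ 0.06301
  L2 = 0.2126×0.00972 + 0.7152×0.07036 + 0.0722×0.06301 ≈ 0.05694
Lighter = 0.48256, Darker = 0.05694
Ratio = (L_lighter + 0.05) / (L_darker + 0.05)
Ratio = (0.48256 + 0.05) / (0.05694 + 0.05) = 0.53256 / 0.10694 ≈ 4.9801
Ratio ≈ 4.98:1


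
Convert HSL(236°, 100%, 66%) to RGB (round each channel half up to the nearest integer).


H=236°, S=1.00, L=0.66
C = (1-|2L-1|)×S = (1-|0.32|)×1.00 = 0.68
H' = H/60 = 236/60 ≈ 3.9333; X = C×(1-|H' mod 2 - 1|) ≈ 0.0453
m = L - C/2 = 0.66 - 0.34 = 0.32
Sector ⌊H'⌋ = 3 → (R',G',B') = (0.0, ≈0.0453, 0.68)
RGB = ((R'+m)×255, (G'+m)×255, (B'+m)×255) = (81.6, 93.16, 255.0)
Round half up → RGB(82, 93, 255)


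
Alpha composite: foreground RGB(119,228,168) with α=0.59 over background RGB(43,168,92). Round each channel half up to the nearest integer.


C = α×F + (1-α)×B, with 1-α = 0.41
R: 0.59×119 + 0.41×43 = 70.21 + 17.63 = 87.84 → 88
G: 0.59×228 + 0.41×168 = 134.52 + 68.88 = 203.40 → 203
B: 0.59×168 + 0.41×92 = 99.12 + 37.72 = 136.84 → 137
= RGB(88, 203, 137)


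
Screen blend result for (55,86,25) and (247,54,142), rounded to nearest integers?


Screen: C = 255 - (255-A)×(255-B)/255, rounded to nearest integer
R: 255 - (255-55)×(255-247)/255 = 255 - 1600/255 ≈ 255 - 6.275 = 248.725 → 249
G: 255 - (255-86)×(255-54)/255 = 255 - 33969/255 ≈ 255 - 133.212 = 121.788 → 122
B: 255 - (255-25)×(255-142)/255 = 255 - 25990/255 ≈ 255 - 101.922 = 153.078 → 153
= RGB(249, 122, 153)


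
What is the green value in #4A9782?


Color: #4A9782
R = 4A = 74
G = 97 = 151
B = 82 = 130
Green = 151


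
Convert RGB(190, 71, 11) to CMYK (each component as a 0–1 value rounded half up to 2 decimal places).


R'=190/255≈0.7451, G'=71/255≈0.2784, B'=11/255≈0.0431
K = 1 - max(R',G',B') = 1 - 190/255 = 65/255 = 0.25490… → 0.25
(1-R'-K)/(1-K) simplifies to (max-R)/max with max = 190:
C = (190-190)/190 = 0/190 = 0 → 0.00
M = (190-71)/190 = 119/190 = 0.62631… → 0.63
Y = (190-11)/190 = 179/190 = 0.94210… → 0.94
= CMYK(0.00, 0.63, 0.94, 0.25)


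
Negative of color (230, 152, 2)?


Invert: (255-R, 255-G, 255-B)
R: 255-230 = 25
G: 255-152 = 103
B: 255-2 = 253
= RGB(25, 103, 253)


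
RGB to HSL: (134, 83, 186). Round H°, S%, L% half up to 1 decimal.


Normalize: R'=134/255≈0.5255, G'=83/255≈0.3255, B'=186/255≈0.7294
Max=186/255, Min=83/255, Δ=Max-Min=103/255
L = (Max+Min)/2 = (186+83)/510 = 269/510 = 0.52745… → L = 52.7%
L > 0.5 → S = Δ/(2-Max-Min) = 103/(510-186-83) = 103/241 = 0.42738… → S = 42.7%
(the 1/255 factors cancel in S and H, so raw channel differences can be used)
Max is B' → H = 60 × ((R-G)/Δ + 4) = 60 × ((134-83)/103 + 4)
  51/103 + 4 = 0.4951… + 4 = 4.4951…
  H = 60 × 4.4951… = 269.708…° → H = 269.7°
= HSL(269.7°, 42.7%, 52.7%)


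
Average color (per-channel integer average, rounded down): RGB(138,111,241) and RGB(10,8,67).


Midpoint: each channel = ⌊(C₁+C₂)/2⌋
R: ⌊(138+10)/2⌋ = 74
G: ⌊(111+8)/2⌋ = 59
B: ⌊(241+67)/2⌋ = 154
= RGB(74, 59, 154)


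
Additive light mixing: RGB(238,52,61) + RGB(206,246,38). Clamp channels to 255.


Additive: each channel = min(255, C₁+C₂)
R: 238+206 = 444 → 255
G: 52+246 = 298 → 255
B: 61+38 = 99 → 99
= RGB(255, 255, 99)


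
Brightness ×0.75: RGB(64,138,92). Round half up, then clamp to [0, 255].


Multiply each channel by 0.75, round half up, clamp to [0, 255]
R: 64×0.75 = 48
G: 138×0.75 = 103.5 → round → 104
B: 92×0.75 = 69
= RGB(48, 104, 69)


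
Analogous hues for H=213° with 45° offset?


Base hue: 213°
Left analog: (213 - 45) mod 360 = 168°
Right analog: (213 + 45) mod 360 = 258°
Analogous hues = 168° and 258°


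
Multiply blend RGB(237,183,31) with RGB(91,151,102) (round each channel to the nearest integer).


Multiply: C = A×B/255, rounded to nearest integer
R: 237×91/255 = 21567/255 ≈ 84.576 → 85
G: 183×151/255 = 27633/255 ≈ 108.365 → 108
B: 31×102/255 = 3162/255 ≈ 12.400 → 12
= RGB(85, 108, 12)


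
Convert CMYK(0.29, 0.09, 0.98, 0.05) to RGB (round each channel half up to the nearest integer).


R = 255 × (1-C) × (1-K) = 255 × 0.71 × 0.95 = 171.9975 → 172
G = 255 × (1-M) × (1-K) = 255 × 0.91 × 0.95 = 220.4475 → 220
B = 255 × (1-Y) × (1-K) = 255 × 0.02 × 0.95 = 4.845 → 5
= RGB(172, 220, 5)


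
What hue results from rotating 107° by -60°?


New hue = (H + rotation) mod 360
New hue = (107 -60) mod 360
= 47 mod 360
= 47°


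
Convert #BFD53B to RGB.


BF → 191 (R)
D5 → 213 (G)
3B → 59 (B)
= RGB(191, 213, 59)


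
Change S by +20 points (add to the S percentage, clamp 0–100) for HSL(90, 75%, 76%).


Original S = 75%
Adjustment = +20 percentage points
New S = 75 + (20) = 95
Clamp to [0, 100] → 95
= HSL(90°, 95%, 76%)


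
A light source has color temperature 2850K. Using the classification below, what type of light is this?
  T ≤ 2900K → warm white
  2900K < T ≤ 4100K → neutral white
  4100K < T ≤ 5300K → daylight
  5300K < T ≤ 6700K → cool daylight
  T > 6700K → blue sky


Temperature: 2850K
2850K ≤ 2900K → warm white
Classification: warm white


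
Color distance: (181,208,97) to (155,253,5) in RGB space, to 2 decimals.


d = √[(R₁-R₂)² + (G₁-G₂)² + (B₁-B₂)²]
d = √[(181-155)² + (208-253)² + (97-5)²]
d = √[676 + 2025 + 8464]
d = √11165
d ≈ 105.66


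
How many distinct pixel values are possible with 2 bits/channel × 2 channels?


Total bits = 2 bits/channel × 2 channels = 4 bits
Distinct pixel values = 2^4
= 16 pixel values


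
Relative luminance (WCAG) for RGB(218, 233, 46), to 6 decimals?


Linearize each channel (sRGB transfer function): c = v/255; c_lin = c/12.92 if c ≤ 0.04045, else ((c+0.055)/1.055)^2.4
  R: 218/255 ≈ 0.854902 > 0.04045 → ((0.854902+0.055)/1.055)^2.4 ≈ 0.701102
  G: 233/255 ≈ 0.913725 > 0.04045 → ((0.913725+0.055)/1.055)^2.4 ≈ 0.814847
  B: 46/255 ≈ 0.180392 > 0.04045 → ((0.180392+0.055)/1.055)^2.4 ≈ 0.027321
R_lin = 0.701102, G_lin = 0.814847, B_lin = 0.027321
L = 0.2126×R + 0.7152×G + 0.0722×B
L = 0.2126×0.701102 + 0.7152×0.814847 + 0.0722×0.027321
L ≈ 0.733805


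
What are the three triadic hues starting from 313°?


Triadic: equally spaced at 120° intervals
H1 = 313°
H2 = (313 + 120) mod 360 = 73°
H3 = (313 + 240) mod 360 = 193°
Triadic = 313°, 73°, 193°


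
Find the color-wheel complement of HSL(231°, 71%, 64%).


Complement = opposite side of color wheel = hue + 180°
H' = (231 + 180) mod 360 = 51°
S and L unchanged.
= HSL(51°, 71%, 64%)
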